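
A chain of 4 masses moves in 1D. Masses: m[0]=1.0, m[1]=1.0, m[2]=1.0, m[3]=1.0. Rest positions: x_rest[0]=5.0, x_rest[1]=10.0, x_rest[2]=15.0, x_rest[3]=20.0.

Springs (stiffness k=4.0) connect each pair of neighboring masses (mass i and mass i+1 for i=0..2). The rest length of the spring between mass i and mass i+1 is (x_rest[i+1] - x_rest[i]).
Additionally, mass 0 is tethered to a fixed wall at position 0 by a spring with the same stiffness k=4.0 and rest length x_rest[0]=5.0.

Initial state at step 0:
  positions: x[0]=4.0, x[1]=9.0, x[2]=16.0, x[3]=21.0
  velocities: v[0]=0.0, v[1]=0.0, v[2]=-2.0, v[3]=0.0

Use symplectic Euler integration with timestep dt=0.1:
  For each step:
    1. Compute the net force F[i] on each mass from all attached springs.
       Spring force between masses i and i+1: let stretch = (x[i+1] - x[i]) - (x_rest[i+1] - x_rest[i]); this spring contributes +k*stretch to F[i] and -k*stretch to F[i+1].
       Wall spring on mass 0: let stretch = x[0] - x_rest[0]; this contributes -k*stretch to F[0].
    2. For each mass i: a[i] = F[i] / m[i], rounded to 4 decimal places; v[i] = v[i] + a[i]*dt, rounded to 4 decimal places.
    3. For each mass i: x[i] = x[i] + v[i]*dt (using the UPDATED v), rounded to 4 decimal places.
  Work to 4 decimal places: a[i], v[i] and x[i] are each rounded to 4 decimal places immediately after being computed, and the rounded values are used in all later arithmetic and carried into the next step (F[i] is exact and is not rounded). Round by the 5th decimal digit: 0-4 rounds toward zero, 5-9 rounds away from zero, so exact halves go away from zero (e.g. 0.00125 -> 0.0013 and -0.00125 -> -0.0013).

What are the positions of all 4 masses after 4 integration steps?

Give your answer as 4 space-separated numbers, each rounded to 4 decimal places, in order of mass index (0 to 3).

Step 0: x=[4.0000 9.0000 16.0000 21.0000] v=[0.0000 0.0000 -2.0000 0.0000]
Step 1: x=[4.0400 9.0800 15.7200 21.0000] v=[0.4000 0.8000 -2.8000 0.0000]
Step 2: x=[4.1200 9.2240 15.3856 20.9888] v=[0.8000 1.4400 -3.3440 -0.1120]
Step 3: x=[4.2394 9.4103 15.0289 20.9535] v=[1.1936 1.8630 -3.5674 -0.3533]
Step 4: x=[4.3960 9.6145 14.6844 20.8812] v=[1.5662 2.0421 -3.4450 -0.7231]

Answer: 4.3960 9.6145 14.6844 20.8812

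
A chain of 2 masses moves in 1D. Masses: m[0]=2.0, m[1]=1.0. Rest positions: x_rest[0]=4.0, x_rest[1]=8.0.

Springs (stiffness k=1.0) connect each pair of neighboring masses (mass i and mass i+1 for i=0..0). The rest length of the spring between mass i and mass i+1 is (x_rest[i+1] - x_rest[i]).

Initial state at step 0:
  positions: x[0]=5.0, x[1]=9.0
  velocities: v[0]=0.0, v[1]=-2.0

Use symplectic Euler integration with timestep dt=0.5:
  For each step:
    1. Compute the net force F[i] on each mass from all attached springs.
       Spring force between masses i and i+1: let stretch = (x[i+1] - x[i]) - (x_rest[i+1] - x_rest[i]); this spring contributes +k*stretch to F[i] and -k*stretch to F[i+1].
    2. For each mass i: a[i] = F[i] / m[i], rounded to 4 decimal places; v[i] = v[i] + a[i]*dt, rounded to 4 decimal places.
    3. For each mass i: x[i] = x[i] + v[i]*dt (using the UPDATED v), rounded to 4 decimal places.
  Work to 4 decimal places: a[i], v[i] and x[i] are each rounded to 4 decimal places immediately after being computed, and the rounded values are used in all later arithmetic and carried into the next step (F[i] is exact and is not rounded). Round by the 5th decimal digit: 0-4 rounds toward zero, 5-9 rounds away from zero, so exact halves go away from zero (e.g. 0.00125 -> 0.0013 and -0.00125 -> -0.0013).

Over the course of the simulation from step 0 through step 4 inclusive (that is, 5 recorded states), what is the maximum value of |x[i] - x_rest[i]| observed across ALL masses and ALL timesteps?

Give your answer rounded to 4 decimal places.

Answer: 1.0937

Derivation:
Step 0: x=[5.0000 9.0000] v=[0.0000 -2.0000]
Step 1: x=[5.0000 8.0000] v=[0.0000 -2.0000]
Step 2: x=[4.8750 7.2500] v=[-0.2500 -1.5000]
Step 3: x=[4.5469 6.9063] v=[-0.6563 -0.6875]
Step 4: x=[4.0137 6.9727] v=[-1.0665 0.1328]
Max displacement = 1.0937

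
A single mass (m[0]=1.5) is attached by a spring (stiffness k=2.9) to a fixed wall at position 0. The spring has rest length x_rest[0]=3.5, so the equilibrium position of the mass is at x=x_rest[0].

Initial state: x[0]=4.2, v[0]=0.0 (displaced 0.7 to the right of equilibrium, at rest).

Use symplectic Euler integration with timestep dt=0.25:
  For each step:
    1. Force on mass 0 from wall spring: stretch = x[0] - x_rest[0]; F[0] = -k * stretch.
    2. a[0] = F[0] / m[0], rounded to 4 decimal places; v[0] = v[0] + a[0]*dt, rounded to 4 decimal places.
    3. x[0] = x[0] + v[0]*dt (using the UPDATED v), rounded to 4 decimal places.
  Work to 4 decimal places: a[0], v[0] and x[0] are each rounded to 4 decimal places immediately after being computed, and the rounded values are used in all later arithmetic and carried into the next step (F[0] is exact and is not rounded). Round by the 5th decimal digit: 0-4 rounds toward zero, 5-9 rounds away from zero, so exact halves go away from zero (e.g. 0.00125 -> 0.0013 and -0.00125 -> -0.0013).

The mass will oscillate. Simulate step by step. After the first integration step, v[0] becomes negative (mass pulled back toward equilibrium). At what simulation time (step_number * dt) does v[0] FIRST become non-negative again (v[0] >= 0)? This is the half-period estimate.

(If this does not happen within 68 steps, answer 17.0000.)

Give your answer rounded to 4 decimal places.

Answer: 2.2500

Derivation:
Step 0: x=[4.2000] v=[0.0000]
Step 1: x=[4.1154] v=[-0.3383]
Step 2: x=[3.9565] v=[-0.6358]
Step 3: x=[3.7424] v=[-0.8565]
Step 4: x=[3.4990] v=[-0.9737]
Step 5: x=[3.2557] v=[-0.9732]
Step 6: x=[3.0419] v=[-0.8551]
Step 7: x=[2.8835] v=[-0.6337]
Step 8: x=[2.7996] v=[-0.3357]
Step 9: x=[2.8003] v=[0.0028]
First v>=0 after going negative at step 9, time=2.2500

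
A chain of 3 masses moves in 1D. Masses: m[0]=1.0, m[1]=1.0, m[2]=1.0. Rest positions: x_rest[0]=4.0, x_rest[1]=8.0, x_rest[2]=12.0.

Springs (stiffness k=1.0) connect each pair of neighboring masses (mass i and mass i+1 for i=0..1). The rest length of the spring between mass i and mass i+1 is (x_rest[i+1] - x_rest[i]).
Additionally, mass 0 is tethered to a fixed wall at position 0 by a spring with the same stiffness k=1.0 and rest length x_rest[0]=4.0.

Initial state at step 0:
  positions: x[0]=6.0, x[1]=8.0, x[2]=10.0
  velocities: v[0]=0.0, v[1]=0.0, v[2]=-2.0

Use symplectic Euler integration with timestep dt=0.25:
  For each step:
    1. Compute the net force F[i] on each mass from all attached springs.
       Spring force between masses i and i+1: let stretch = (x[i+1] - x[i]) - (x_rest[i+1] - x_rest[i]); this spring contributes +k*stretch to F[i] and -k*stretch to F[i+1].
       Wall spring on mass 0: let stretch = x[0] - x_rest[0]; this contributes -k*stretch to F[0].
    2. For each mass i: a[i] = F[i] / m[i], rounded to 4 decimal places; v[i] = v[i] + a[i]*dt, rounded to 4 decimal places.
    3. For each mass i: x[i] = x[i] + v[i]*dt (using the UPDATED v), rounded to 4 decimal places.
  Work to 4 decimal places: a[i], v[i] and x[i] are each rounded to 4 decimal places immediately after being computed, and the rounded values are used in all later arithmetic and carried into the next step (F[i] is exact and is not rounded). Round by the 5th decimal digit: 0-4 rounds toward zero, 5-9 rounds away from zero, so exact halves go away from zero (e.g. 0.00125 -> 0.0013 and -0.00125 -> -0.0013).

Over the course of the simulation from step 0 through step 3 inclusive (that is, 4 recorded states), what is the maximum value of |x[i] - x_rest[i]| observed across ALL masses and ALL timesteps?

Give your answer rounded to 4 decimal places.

Answer: 2.6680

Derivation:
Step 0: x=[6.0000 8.0000 10.0000] v=[0.0000 0.0000 -2.0000]
Step 1: x=[5.7500 8.0000 9.6250] v=[-1.0000 0.0000 -1.5000]
Step 2: x=[5.2813 7.9609 9.3984] v=[-1.8750 -0.1563 -0.9063]
Step 3: x=[4.6500 7.8442 9.3320] v=[-2.5254 -0.4668 -0.2657]
Max displacement = 2.6680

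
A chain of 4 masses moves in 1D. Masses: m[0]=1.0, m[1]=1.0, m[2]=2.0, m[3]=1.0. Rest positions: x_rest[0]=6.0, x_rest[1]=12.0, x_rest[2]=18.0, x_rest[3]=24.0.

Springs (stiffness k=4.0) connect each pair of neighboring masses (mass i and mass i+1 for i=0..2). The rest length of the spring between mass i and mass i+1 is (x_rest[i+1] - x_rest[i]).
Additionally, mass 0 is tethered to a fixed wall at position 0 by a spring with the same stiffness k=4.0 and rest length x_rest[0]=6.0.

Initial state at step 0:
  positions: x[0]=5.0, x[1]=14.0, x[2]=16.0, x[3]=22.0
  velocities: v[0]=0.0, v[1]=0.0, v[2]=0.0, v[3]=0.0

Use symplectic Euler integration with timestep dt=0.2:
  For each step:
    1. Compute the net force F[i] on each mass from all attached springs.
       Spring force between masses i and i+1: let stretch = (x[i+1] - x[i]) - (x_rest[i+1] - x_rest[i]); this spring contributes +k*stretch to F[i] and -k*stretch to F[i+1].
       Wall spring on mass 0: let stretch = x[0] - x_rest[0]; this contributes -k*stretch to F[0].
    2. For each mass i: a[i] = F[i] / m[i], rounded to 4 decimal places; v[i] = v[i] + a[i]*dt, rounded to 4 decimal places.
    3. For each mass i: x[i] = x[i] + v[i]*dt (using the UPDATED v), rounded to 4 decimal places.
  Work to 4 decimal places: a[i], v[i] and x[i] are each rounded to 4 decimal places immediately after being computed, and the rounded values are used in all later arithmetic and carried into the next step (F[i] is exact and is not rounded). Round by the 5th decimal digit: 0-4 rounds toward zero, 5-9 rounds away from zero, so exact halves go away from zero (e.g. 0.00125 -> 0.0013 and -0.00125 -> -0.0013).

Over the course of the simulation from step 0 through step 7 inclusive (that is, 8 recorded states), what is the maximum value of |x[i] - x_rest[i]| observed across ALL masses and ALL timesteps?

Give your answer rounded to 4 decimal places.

Step 0: x=[5.0000 14.0000 16.0000 22.0000] v=[0.0000 0.0000 0.0000 0.0000]
Step 1: x=[5.6400 12.8800 16.3200 22.0000] v=[3.2000 -5.6000 1.6000 0.0000]
Step 2: x=[6.5360 11.1520 16.8192 22.0512] v=[4.4800 -8.6400 2.4960 0.2560]
Step 3: x=[7.1248 9.5922 17.2836 22.2253] v=[2.9440 -7.7990 2.3219 0.8704]
Step 4: x=[6.9684 8.8682 17.5280 22.5687] v=[-0.7819 -3.6198 1.2220 1.7170]
Step 5: x=[6.0010 9.2258 17.4829 23.0656] v=[-4.8368 1.7882 -0.2256 2.4844]
Step 6: x=[4.5894 10.3886 17.2238 23.6292] v=[-7.0578 5.8140 -1.2954 2.8182]
Step 7: x=[3.3714 11.7172 16.9303 24.1280] v=[-6.0900 6.6428 -1.4673 2.4939]
Max displacement = 3.1318

Answer: 3.1318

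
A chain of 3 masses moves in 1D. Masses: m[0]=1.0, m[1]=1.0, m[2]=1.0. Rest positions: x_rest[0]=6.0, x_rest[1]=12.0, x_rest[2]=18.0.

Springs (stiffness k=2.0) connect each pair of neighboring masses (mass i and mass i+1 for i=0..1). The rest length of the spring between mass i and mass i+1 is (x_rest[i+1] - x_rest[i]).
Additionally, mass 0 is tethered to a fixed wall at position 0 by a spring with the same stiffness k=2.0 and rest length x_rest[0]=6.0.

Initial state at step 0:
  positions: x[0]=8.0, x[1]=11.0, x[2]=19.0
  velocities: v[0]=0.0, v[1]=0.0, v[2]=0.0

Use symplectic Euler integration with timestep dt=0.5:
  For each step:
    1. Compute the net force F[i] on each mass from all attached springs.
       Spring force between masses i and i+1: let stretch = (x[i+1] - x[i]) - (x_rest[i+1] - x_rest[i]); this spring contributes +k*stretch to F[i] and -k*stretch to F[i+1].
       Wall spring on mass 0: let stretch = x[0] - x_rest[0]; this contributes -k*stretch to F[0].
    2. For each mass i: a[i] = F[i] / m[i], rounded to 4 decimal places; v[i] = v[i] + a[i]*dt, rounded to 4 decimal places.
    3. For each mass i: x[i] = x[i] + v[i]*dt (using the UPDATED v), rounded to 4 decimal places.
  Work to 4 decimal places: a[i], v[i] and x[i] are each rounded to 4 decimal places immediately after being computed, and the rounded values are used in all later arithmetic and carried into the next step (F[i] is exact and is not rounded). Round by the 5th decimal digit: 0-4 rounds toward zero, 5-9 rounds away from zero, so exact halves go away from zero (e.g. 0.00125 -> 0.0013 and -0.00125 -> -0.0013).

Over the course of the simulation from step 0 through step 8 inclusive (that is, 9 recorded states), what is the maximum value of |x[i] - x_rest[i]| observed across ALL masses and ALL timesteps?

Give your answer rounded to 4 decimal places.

Answer: 2.2500

Derivation:
Step 0: x=[8.0000 11.0000 19.0000] v=[0.0000 0.0000 0.0000]
Step 1: x=[5.5000 13.5000 18.0000] v=[-5.0000 5.0000 -2.0000]
Step 2: x=[4.2500 14.2500 17.7500] v=[-2.5000 1.5000 -0.5000]
Step 3: x=[5.8750 11.7500 18.7500] v=[3.2500 -5.0000 2.0000]
Step 4: x=[7.5000 9.8125 19.2500] v=[3.2500 -3.8750 1.0000]
Step 5: x=[6.5313 11.4375 18.0313] v=[-1.9375 3.2500 -2.4375]
Step 6: x=[4.7500 13.9063 16.5157] v=[-3.5626 4.9376 -3.0313]
Step 7: x=[5.1719 13.1017 16.6954] v=[0.8437 -1.6093 0.3593]
Step 8: x=[6.9727 10.1290 18.0782] v=[3.6016 -5.9454 2.7656]
Max displacement = 2.2500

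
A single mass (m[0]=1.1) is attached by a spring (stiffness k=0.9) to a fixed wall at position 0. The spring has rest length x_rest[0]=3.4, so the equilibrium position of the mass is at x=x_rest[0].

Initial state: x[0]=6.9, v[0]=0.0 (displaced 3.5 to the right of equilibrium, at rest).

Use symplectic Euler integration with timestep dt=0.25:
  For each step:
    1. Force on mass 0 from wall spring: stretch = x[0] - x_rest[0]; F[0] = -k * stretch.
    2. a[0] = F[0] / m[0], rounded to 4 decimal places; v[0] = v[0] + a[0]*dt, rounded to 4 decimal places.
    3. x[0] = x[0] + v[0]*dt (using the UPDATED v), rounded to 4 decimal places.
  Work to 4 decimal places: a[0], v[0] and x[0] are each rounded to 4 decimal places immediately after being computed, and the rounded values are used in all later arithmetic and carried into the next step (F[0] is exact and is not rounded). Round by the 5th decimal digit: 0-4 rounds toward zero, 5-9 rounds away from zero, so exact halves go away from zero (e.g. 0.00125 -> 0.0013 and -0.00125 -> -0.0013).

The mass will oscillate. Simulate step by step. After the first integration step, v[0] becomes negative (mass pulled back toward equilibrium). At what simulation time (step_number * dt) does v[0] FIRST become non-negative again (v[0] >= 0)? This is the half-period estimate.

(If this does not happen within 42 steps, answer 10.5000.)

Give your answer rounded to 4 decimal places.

Answer: 3.5000

Derivation:
Step 0: x=[6.9000] v=[0.0000]
Step 1: x=[6.7210] v=[-0.7159]
Step 2: x=[6.3722] v=[-1.3952]
Step 3: x=[5.8714] v=[-2.0032]
Step 4: x=[5.2442] v=[-2.5087]
Step 5: x=[4.5227] v=[-2.8859]
Step 6: x=[3.7438] v=[-3.1156]
Step 7: x=[2.9473] v=[-3.1859]
Step 8: x=[2.1740] v=[-3.0933]
Step 9: x=[1.4634] v=[-2.8425]
Step 10: x=[0.8518] v=[-2.4464]
Step 11: x=[0.3705] v=[-1.9252]
Step 12: x=[0.0441] v=[-1.3055]
Step 13: x=[-0.1107] v=[-0.6191]
Step 14: x=[-0.0860] v=[0.0990]
First v>=0 after going negative at step 14, time=3.5000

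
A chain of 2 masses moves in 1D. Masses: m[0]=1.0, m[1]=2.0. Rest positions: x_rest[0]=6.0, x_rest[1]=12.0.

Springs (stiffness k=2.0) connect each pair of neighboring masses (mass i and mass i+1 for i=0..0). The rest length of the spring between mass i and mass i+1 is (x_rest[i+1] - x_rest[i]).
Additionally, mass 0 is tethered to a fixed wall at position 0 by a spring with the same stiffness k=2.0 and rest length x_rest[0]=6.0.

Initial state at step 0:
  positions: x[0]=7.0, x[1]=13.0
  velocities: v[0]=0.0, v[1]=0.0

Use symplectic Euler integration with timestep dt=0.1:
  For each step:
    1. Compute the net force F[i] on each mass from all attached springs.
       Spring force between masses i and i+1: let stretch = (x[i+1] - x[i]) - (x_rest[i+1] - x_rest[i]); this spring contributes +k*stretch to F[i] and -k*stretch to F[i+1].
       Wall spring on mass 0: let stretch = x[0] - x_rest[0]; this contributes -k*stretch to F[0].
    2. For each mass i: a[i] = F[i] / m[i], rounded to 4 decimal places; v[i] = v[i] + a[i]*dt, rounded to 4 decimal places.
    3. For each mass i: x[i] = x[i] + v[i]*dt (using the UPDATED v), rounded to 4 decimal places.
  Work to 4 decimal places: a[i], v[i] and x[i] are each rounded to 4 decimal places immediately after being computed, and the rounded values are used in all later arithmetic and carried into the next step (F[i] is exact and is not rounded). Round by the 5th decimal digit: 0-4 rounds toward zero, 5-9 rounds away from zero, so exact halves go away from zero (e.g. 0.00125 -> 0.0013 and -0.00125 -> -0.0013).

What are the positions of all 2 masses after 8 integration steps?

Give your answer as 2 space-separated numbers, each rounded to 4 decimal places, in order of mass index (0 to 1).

Answer: 6.4321 12.9625

Derivation:
Step 0: x=[7.0000 13.0000] v=[0.0000 0.0000]
Step 1: x=[6.9800 13.0000] v=[-0.2000 0.0000]
Step 2: x=[6.9408 12.9998] v=[-0.3920 -0.0020]
Step 3: x=[6.8840 12.9990] v=[-0.5684 -0.0079]
Step 4: x=[6.8118 12.9971] v=[-0.7222 -0.0194]
Step 5: x=[6.7271 12.9933] v=[-0.8475 -0.0379]
Step 6: x=[6.6331 12.9869] v=[-0.9397 -0.0645]
Step 7: x=[6.5335 12.9769] v=[-0.9956 -0.0999]
Step 8: x=[6.4321 12.9625] v=[-1.0136 -0.1442]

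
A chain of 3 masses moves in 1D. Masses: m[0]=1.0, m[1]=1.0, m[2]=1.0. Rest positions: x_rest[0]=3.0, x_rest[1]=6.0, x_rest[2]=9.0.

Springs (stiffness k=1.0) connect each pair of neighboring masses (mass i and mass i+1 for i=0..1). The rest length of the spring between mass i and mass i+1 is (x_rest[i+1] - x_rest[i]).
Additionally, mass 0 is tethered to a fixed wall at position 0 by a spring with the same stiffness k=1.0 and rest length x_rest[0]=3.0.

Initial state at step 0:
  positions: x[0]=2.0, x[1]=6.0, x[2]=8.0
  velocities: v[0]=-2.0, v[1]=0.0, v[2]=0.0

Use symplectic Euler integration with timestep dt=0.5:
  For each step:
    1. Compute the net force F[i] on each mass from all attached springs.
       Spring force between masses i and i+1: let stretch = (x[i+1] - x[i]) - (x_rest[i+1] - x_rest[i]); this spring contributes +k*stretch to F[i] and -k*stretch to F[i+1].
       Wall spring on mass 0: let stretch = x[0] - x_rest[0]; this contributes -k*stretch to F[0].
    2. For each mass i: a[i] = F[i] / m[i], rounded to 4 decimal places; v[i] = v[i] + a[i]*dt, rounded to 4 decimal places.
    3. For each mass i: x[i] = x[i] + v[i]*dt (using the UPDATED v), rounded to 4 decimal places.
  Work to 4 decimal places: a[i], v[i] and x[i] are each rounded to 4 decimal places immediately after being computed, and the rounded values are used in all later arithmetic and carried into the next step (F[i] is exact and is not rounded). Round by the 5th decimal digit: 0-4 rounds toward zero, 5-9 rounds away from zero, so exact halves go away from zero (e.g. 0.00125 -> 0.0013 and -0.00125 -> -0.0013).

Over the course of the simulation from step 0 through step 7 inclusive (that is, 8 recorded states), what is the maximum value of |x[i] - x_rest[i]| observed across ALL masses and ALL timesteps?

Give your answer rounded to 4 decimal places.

Step 0: x=[2.0000 6.0000 8.0000] v=[-2.0000 0.0000 0.0000]
Step 1: x=[1.5000 5.5000 8.2500] v=[-1.0000 -1.0000 0.5000]
Step 2: x=[1.6250 4.6875 8.5625] v=[0.2500 -1.6250 0.6250]
Step 3: x=[2.1094 4.0781 8.6563] v=[0.9688 -1.2188 0.1875]
Step 4: x=[2.5587 4.1211 8.3555] v=[0.8985 0.0860 -0.6016]
Step 5: x=[2.7589 4.8321 7.7461] v=[0.4004 1.4220 -1.2188]
Step 6: x=[2.7877 5.7533 7.1582] v=[0.0576 1.8424 -1.1758]
Step 7: x=[2.8610 6.2844 6.9691] v=[0.1466 1.0621 -0.3783]
Max displacement = 2.0309

Answer: 2.0309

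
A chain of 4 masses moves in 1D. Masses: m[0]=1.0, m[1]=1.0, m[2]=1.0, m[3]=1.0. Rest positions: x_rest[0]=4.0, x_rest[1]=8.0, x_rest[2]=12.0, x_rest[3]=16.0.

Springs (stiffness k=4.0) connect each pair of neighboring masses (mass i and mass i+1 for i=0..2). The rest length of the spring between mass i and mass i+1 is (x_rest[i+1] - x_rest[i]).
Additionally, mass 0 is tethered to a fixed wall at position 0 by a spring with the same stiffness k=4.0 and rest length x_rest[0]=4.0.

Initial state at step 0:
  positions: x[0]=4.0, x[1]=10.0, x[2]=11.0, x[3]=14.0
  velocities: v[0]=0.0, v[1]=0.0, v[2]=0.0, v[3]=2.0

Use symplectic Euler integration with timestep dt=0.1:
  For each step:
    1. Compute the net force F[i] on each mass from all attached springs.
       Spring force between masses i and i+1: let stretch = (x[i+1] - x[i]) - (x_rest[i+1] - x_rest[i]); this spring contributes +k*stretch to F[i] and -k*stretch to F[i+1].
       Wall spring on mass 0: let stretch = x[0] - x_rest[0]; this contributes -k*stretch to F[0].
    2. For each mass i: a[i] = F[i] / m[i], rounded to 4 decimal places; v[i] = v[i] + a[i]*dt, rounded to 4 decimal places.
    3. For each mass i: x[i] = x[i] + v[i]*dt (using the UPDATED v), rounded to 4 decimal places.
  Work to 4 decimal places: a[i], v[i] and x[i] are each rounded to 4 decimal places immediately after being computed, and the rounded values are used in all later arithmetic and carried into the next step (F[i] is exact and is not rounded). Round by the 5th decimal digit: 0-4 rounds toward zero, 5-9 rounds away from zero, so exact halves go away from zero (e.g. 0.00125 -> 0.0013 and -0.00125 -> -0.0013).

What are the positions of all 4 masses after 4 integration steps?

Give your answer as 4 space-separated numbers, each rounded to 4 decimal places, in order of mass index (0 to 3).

Answer: 4.5981 8.3181 11.6959 15.1439

Derivation:
Step 0: x=[4.0000 10.0000 11.0000 14.0000] v=[0.0000 0.0000 0.0000 2.0000]
Step 1: x=[4.0800 9.8000 11.0800 14.2400] v=[0.8000 -2.0000 0.8000 2.4000]
Step 2: x=[4.2256 9.4224 11.2352 14.5136] v=[1.4560 -3.7760 1.5520 2.7360]
Step 3: x=[4.4101 8.9094 11.4490 14.8161] v=[1.8445 -5.1296 2.1382 3.0246]
Step 4: x=[4.5981 8.3181 11.6959 15.1439] v=[1.8802 -5.9135 2.4692 3.2778]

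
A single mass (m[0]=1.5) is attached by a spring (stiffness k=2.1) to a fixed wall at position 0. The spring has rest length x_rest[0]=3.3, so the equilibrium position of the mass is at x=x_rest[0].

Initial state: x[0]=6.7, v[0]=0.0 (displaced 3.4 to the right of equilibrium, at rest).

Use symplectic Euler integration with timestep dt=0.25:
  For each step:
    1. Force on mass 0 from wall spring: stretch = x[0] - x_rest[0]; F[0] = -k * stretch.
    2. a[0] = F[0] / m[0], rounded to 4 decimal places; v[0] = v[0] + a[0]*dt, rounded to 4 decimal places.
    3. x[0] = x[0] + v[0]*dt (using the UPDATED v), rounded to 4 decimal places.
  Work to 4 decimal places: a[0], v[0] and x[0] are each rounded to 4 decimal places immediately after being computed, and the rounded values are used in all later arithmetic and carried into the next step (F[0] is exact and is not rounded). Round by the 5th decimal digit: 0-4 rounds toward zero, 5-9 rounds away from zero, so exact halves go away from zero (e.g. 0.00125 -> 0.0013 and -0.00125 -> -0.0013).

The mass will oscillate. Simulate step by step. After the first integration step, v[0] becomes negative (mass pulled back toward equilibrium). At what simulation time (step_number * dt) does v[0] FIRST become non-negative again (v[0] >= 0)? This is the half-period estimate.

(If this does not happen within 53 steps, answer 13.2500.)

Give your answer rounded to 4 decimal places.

Step 0: x=[6.7000] v=[0.0000]
Step 1: x=[6.4025] v=[-1.1900]
Step 2: x=[5.8335] v=[-2.2759]
Step 3: x=[5.0429] v=[-3.1626]
Step 4: x=[4.0998] v=[-3.7726]
Step 5: x=[3.0867] v=[-4.0525]
Step 6: x=[2.0922] v=[-3.9779]
Step 7: x=[1.2034] v=[-3.5552]
Step 8: x=[0.4981] v=[-2.8214]
Step 9: x=[0.0379] v=[-1.8407]
Step 10: x=[-0.1369] v=[-0.6990]
Step 11: x=[-0.0109] v=[0.5039]
First v>=0 after going negative at step 11, time=2.7500

Answer: 2.7500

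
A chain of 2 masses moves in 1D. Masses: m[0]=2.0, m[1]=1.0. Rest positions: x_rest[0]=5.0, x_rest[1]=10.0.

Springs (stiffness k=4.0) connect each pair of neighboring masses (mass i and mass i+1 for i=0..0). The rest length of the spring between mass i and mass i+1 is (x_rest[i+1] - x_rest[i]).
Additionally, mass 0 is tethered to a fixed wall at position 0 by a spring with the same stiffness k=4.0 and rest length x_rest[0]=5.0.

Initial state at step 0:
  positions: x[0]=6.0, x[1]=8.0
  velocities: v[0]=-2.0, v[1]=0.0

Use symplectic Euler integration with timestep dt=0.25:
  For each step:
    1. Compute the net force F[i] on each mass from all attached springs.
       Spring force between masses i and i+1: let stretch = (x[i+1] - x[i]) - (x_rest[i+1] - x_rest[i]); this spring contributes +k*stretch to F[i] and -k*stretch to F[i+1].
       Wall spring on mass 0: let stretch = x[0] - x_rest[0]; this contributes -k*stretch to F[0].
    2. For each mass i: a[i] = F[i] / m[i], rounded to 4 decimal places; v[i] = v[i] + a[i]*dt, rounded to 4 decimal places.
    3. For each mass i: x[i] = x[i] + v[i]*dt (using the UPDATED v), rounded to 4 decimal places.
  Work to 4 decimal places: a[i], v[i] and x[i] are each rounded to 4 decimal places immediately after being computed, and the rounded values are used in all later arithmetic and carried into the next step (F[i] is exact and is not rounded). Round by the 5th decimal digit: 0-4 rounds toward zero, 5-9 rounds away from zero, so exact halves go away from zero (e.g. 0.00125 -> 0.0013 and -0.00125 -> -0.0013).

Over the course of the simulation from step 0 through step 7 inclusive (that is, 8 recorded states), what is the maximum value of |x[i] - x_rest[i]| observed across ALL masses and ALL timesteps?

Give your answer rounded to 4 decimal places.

Step 0: x=[6.0000 8.0000] v=[-2.0000 0.0000]
Step 1: x=[5.0000 8.7500] v=[-4.0000 3.0000]
Step 2: x=[3.8438 9.8125] v=[-4.6250 4.2500]
Step 3: x=[2.9532 10.6328] v=[-3.5626 3.2813]
Step 4: x=[2.6534 10.7832] v=[-1.1994 0.6017]
Step 5: x=[3.0381 10.1512] v=[1.5388 -2.5281]
Step 6: x=[3.9322 8.9909] v=[3.5763 -4.6412]
Step 7: x=[4.9671 7.8159] v=[4.1396 -4.6999]
Max displacement = 2.3466

Answer: 2.3466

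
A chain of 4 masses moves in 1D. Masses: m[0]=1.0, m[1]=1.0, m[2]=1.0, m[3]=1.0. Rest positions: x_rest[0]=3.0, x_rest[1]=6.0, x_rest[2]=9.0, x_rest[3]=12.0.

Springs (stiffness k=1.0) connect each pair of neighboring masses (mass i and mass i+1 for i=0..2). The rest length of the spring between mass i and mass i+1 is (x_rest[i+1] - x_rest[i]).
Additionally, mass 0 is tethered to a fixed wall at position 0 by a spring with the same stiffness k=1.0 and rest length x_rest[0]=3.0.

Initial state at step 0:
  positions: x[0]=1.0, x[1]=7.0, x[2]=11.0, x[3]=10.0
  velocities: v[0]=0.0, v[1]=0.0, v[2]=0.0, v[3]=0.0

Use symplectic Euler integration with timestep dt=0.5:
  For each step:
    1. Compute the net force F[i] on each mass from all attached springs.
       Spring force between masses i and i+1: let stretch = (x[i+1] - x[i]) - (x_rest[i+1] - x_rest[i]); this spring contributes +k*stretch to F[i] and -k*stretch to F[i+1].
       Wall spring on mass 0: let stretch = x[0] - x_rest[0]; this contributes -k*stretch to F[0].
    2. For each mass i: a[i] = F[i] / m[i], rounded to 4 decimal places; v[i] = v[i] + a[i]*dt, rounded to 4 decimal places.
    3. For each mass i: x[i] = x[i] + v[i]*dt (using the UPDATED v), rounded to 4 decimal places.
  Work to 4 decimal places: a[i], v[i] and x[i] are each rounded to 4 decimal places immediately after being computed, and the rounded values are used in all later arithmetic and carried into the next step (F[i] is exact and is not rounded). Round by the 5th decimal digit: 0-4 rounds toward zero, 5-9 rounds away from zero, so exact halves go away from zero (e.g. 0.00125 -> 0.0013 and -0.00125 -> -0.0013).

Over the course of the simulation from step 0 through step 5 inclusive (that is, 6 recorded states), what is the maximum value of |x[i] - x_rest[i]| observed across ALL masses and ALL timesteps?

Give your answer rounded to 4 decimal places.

Answer: 2.2031

Derivation:
Step 0: x=[1.0000 7.0000 11.0000 10.0000] v=[0.0000 0.0000 0.0000 0.0000]
Step 1: x=[2.2500 6.5000 9.7500 11.0000] v=[2.5000 -1.0000 -2.5000 2.0000]
Step 2: x=[4.0000 5.7500 8.0000 12.4375] v=[3.5000 -1.5000 -3.5000 2.8750]
Step 3: x=[5.1875 5.1250 6.7969 13.5157] v=[2.3750 -1.2500 -2.4063 2.1563]
Step 4: x=[5.0625 4.9336 6.8555 13.6642] v=[-0.2500 -0.3828 0.1172 0.2969]
Step 5: x=[3.6397 5.2549 8.1358 12.8605] v=[-2.8457 0.6426 2.5606 -1.6075]
Max displacement = 2.2031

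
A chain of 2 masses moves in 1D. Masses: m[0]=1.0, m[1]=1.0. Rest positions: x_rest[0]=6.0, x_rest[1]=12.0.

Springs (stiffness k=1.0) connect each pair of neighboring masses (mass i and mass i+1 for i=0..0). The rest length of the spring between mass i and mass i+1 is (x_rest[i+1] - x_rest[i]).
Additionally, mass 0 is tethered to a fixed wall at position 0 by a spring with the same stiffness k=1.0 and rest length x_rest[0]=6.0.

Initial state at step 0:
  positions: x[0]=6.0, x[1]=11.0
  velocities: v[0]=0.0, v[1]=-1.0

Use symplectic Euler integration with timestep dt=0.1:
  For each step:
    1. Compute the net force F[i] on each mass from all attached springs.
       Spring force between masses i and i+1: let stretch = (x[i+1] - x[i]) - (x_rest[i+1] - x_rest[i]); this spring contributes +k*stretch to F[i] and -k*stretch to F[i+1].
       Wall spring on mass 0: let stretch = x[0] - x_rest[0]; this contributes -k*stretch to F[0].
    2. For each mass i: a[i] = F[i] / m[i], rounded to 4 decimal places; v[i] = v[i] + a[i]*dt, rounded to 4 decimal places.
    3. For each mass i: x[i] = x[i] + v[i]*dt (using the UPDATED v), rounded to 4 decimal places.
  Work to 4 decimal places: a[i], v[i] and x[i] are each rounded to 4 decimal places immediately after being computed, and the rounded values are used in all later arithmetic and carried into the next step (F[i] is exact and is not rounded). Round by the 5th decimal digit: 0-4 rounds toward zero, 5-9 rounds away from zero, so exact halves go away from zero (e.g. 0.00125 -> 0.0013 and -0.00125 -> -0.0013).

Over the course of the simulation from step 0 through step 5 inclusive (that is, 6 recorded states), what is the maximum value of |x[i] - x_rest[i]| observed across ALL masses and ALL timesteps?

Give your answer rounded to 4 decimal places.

Step 0: x=[6.0000 11.0000] v=[0.0000 -1.0000]
Step 1: x=[5.9900 10.9100] v=[-0.1000 -0.9000]
Step 2: x=[5.9693 10.8308] v=[-0.2070 -0.7920]
Step 3: x=[5.9375 10.7630] v=[-0.3178 -0.6782]
Step 4: x=[5.8946 10.7069] v=[-0.4290 -0.5608]
Step 5: x=[5.8409 10.6627] v=[-0.5372 -0.4420]
Max displacement = 1.3373

Answer: 1.3373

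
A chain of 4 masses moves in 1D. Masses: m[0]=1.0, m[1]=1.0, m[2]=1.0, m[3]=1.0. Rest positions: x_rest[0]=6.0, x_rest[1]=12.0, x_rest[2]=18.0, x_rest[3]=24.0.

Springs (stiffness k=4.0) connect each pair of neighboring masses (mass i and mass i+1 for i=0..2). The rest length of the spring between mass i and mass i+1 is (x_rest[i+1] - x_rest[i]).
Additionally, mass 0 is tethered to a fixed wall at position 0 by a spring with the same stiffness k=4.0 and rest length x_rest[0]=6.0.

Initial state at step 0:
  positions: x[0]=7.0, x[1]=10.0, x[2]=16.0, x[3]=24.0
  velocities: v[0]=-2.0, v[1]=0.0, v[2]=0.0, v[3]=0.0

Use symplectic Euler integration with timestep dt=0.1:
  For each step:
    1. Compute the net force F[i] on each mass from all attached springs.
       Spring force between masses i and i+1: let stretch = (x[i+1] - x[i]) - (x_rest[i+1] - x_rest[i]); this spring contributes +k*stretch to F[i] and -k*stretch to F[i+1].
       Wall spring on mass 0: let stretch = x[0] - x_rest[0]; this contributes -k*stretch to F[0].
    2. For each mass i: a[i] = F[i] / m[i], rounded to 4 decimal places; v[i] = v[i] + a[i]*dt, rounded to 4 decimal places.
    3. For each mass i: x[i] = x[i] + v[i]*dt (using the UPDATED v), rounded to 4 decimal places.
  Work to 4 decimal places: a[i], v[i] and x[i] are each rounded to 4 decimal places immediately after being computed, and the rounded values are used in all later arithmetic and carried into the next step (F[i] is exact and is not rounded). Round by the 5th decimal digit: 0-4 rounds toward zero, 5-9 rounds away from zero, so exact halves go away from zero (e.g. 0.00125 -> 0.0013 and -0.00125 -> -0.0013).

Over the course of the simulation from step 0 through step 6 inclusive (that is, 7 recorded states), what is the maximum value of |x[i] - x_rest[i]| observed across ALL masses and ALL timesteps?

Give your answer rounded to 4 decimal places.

Step 0: x=[7.0000 10.0000 16.0000 24.0000] v=[-2.0000 0.0000 0.0000 0.0000]
Step 1: x=[6.6400 10.1200 16.0800 23.9200] v=[-3.6000 1.2000 0.8000 -0.8000]
Step 2: x=[6.1536 10.3392 16.2352 23.7664] v=[-4.8640 2.1920 1.5520 -1.5360]
Step 3: x=[5.5885 10.6268 16.4558 23.5516] v=[-5.6512 2.8762 2.2061 -2.1485]
Step 4: x=[5.0014 10.9461 16.7271 23.2929] v=[-5.8713 3.1925 2.7128 -2.5868]
Step 5: x=[4.4520 11.2588 17.0298 23.0116] v=[-5.4940 3.1270 3.0267 -2.8131]
Step 6: x=[3.9968 11.5301 17.3409 22.7310] v=[-4.5521 2.7127 3.1110 -2.8058]
Max displacement = 2.0032

Answer: 2.0032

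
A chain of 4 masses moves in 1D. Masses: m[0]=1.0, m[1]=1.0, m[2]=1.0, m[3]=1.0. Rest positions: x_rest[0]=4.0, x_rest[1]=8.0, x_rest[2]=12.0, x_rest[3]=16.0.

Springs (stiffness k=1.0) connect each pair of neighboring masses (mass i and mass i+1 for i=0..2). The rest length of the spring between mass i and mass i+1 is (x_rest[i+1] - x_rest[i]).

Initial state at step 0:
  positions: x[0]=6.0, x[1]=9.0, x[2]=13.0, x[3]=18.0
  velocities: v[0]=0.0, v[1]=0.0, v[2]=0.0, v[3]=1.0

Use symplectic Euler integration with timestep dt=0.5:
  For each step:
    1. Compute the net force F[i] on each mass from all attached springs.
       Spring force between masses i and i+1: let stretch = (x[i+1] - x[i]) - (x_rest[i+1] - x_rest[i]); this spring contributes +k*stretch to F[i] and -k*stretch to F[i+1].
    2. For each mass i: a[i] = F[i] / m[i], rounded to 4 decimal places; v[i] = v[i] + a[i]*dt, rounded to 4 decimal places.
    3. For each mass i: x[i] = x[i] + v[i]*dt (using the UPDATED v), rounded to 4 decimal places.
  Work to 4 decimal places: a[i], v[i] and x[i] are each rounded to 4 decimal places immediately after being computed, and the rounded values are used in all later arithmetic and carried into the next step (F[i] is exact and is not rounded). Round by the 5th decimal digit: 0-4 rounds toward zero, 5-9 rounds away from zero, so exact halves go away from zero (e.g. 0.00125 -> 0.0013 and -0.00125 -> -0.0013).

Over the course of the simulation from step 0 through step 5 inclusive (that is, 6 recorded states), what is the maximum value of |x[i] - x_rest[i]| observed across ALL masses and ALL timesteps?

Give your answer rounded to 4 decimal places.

Answer: 2.8985

Derivation:
Step 0: x=[6.0000 9.0000 13.0000 18.0000] v=[0.0000 0.0000 0.0000 1.0000]
Step 1: x=[5.7500 9.2500 13.2500 18.2500] v=[-0.5000 0.5000 0.5000 0.5000]
Step 2: x=[5.3750 9.6250 13.7500 18.2500] v=[-0.7500 0.7500 1.0000 0.0000]
Step 3: x=[5.0625 9.9688 14.3438 18.1250] v=[-0.6250 0.6875 1.1875 -0.2500]
Step 4: x=[4.9766 10.1798 14.7891 18.0547] v=[-0.1719 0.4219 0.8906 -0.1406]
Step 5: x=[5.1915 10.2423 14.8985 18.1680] v=[0.4297 0.1250 0.2188 0.2266]
Max displacement = 2.8985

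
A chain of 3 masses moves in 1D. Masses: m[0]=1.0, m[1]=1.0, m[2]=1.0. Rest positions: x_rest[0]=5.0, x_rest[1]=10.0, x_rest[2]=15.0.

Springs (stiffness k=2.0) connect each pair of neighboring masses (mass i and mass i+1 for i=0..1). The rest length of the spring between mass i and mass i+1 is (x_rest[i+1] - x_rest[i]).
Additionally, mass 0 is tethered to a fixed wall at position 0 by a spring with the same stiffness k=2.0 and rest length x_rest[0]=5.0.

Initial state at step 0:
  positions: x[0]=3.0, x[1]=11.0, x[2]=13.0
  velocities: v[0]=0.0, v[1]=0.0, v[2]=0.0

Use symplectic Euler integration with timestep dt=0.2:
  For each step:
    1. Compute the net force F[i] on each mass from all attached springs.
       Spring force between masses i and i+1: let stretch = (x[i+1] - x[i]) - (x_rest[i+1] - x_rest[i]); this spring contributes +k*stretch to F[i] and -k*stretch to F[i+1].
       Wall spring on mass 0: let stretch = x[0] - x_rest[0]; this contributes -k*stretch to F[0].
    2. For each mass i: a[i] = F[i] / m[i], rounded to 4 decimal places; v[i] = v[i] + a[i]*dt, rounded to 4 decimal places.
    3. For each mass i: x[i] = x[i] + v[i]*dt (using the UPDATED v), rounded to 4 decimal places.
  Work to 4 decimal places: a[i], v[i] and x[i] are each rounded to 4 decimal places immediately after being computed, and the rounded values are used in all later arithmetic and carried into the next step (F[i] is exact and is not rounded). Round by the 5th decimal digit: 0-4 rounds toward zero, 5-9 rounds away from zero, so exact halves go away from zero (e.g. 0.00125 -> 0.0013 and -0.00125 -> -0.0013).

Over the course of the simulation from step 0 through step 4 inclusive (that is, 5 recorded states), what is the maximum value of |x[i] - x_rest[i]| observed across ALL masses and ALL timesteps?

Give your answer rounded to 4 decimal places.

Answer: 2.1043

Derivation:
Step 0: x=[3.0000 11.0000 13.0000] v=[0.0000 0.0000 0.0000]
Step 1: x=[3.4000 10.5200 13.2400] v=[2.0000 -2.4000 1.2000]
Step 2: x=[4.0976 9.6880 13.6624] v=[3.4880 -4.1600 2.1120]
Step 3: x=[4.9146 8.7267 14.1668] v=[4.0851 -4.8064 2.5222]
Step 4: x=[5.6434 7.8957 14.6360] v=[3.6441 -4.1552 2.3462]
Max displacement = 2.1043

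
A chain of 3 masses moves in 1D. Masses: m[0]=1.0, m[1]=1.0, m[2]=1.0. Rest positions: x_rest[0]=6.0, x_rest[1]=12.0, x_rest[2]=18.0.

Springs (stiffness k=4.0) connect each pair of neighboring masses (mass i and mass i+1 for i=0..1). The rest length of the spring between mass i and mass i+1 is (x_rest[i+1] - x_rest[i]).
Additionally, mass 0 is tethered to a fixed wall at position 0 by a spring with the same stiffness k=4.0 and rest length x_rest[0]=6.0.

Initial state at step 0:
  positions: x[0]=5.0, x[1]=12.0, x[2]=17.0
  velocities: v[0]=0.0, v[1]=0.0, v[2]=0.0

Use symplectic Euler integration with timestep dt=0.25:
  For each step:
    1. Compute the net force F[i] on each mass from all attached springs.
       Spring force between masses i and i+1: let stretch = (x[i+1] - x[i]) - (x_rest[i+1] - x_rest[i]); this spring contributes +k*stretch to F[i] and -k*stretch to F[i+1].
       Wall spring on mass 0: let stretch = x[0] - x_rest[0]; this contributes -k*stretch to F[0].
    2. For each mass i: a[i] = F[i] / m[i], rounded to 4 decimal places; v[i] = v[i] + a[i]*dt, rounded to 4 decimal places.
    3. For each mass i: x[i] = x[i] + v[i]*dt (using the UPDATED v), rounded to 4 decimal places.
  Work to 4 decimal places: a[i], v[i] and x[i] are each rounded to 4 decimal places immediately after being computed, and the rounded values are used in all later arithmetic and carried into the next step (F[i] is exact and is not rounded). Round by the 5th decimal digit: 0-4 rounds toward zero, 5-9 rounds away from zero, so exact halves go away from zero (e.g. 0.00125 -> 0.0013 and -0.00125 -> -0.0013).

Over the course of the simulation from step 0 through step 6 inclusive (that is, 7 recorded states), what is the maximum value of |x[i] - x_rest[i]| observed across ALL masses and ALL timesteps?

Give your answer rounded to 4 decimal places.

Step 0: x=[5.0000 12.0000 17.0000] v=[0.0000 0.0000 0.0000]
Step 1: x=[5.5000 11.5000 17.2500] v=[2.0000 -2.0000 1.0000]
Step 2: x=[6.1250 10.9375 17.5625] v=[2.5000 -2.2500 1.2500]
Step 3: x=[6.4219 10.8281 17.7188] v=[1.1875 -0.4375 0.6250]
Step 4: x=[6.2149 11.3399 17.6524] v=[-0.8282 2.0470 -0.2657]
Step 5: x=[5.7354 12.1485 17.5079] v=[-1.9181 3.2345 -0.5782]
Step 6: x=[5.4253 12.6937 17.5235] v=[-1.2404 2.1808 0.0624]
Max displacement = 1.1719

Answer: 1.1719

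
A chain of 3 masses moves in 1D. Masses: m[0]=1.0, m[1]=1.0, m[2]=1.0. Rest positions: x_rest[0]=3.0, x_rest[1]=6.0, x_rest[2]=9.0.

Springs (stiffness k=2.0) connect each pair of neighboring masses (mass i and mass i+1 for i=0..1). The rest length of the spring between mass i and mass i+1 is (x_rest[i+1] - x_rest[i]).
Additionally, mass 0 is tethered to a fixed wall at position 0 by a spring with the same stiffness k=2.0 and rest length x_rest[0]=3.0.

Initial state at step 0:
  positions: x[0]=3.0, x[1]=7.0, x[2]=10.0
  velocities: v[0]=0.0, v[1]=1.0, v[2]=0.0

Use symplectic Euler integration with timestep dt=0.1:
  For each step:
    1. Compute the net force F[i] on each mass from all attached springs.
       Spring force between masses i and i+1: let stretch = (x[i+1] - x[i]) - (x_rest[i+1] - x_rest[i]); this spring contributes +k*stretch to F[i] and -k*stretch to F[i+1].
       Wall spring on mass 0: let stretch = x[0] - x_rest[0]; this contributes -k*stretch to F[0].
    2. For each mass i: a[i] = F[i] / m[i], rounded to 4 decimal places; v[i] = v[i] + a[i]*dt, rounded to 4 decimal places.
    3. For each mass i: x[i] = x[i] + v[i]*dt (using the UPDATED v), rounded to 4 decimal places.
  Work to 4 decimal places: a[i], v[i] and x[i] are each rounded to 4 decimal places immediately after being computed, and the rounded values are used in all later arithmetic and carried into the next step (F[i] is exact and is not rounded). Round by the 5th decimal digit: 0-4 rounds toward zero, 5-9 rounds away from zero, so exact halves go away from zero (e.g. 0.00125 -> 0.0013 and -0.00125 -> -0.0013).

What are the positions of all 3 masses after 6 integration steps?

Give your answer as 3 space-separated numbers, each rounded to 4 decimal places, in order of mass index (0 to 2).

Step 0: x=[3.0000 7.0000 10.0000] v=[0.0000 1.0000 0.0000]
Step 1: x=[3.0200 7.0800 10.0000] v=[0.2000 0.8000 0.0000]
Step 2: x=[3.0608 7.1372 10.0016] v=[0.4080 0.5720 0.0160]
Step 3: x=[3.1219 7.1702 10.0059] v=[0.6111 0.3296 0.0431]
Step 4: x=[3.2015 7.1789 10.0135] v=[0.7964 0.0871 0.0760]
Step 5: x=[3.2967 7.1648 10.0244] v=[0.9516 -0.1415 0.1091]
Step 6: x=[3.4033 7.1305 10.0381] v=[1.0659 -0.3432 0.1372]

Answer: 3.4033 7.1305 10.0381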